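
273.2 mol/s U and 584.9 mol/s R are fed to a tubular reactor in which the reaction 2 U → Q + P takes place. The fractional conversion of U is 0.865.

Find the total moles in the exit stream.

U reacted = 0.865 × 273.2 = 236.3 mol/s; ν_U = −2, so ξ = 236.3/2 = 118.2 mol/s.
Outlet amounts (n = n₀ + ν ξ):
  U: 273.2 − 2(118.2) = 36.88
  Q: 0 + 1(118.2) = 118.2
  P: 0 + 1(118.2) = 118.2
  R: 584.9 (inert)
Total out = 36.88 + 118.2 + 118.2 + 584.9 = 858.1 mol/s.

858 mol/s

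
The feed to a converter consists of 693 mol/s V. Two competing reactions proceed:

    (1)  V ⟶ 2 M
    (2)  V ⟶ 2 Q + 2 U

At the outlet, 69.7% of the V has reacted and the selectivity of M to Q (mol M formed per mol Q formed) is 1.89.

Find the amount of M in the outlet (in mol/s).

632 mol/s

Conversion of V: V consumed = 0.697 × 693 = 483 mol/s = 1ξ₁ + 1ξ₂.
Selectivity: 2ξ₁ / (2ξ₂) = 1.89 → ξ₁ = 1.89 ξ₂.
Substitute: (1·1.89 + 1) ξ₂ = 483 → ξ₂ = 167.1 mol/s, ξ₁ = 315.9 mol/s.
Outlet amounts (n = n₀ + Σ ν·ξ):
  V: 693 − 1(315.9) − 1(167.1) = 210
  M: 0 + 2(315.9) = 631.8
  Q: 0 + 2(167.1) = 334.3
  U: 0 + 2(167.1) = 334.3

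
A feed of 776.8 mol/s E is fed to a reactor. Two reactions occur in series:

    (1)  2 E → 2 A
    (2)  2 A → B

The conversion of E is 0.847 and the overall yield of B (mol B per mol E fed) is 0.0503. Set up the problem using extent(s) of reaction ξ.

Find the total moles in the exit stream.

738 mol/s

Conversion of E: E consumed = 2ξ₁ = 0.847 × 776.8 → ξ₁ = 329 mol/s.
Yield of B: 1ξ₂ / 776.8 = 0.0503 → ξ₂ = 39.07 mol/s.
Outlet amounts (n = n₀ + Σ ν·ξ):
  E: 776.8 − 2(329) = 118.9
  A: 0 + 2(329) − 2(39.07) = 579.8
  B: 0 + 1(39.07) = 39.07
Total out = 118.9 + 579.8 + 39.07 = 737.7 mol/s.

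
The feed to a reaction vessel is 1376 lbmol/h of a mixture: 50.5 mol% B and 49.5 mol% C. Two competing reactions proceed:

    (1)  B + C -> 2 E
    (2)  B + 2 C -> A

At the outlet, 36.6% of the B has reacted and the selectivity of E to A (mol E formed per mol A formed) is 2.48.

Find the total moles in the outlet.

Conversion of B: B consumed = 0.366 × 694.9 = 254.3 lbmol/h = 1ξ₁ + 1ξ₂.
Selectivity: 2ξ₁ / (1ξ₂) = 2.48 → ξ₁ = 1.24 ξ₂.
Substitute: (1·1.24 + 1) ξ₂ = 254.3 → ξ₂ = 113.5 lbmol/h, ξ₁ = 140.8 lbmol/h.
Outlet amounts (n = n₀ + Σ ν·ξ):
  B: 694.9 − 1(140.8) − 1(113.5) = 440.6
  C: 681.1 − 1(140.8) − 2(113.5) = 313.3
  E: 0 + 2(140.8) = 281.6
  A: 0 + 1(113.5) = 113.5
Total out = 440.6 + 313.3 + 281.6 + 113.5 = 1149 lbmol/h.

1150 lbmol/h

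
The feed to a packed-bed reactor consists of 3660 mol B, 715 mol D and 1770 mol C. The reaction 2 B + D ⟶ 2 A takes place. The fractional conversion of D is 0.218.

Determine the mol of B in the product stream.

3350 mol

D reacted = 0.218 × 715 = 155.9 mol; ν_D = −1, so ξ = 155.9/1 = 155.9 mol.
Outlet amounts (n = n₀ + ν ξ):
  B: 3660 − 2(155.9) = 3348
  D: 715 − 1(155.9) = 559.1
  A: 0 + 2(155.9) = 311.7
  C: 1770 (inert)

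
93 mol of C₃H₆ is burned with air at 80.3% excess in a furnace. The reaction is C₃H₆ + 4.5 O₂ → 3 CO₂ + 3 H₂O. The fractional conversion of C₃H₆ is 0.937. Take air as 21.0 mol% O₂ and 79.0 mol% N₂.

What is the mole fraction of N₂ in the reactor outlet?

0.761

Stoichiometric O₂ = 4.5 × 93 = 418.5 mol; O₂ fed = 418.5 × 1.803 = 754.6 mol.
N₂ fed = 754.6 × 79/21 = 2839 mol.
Fuel reacted = 0.937 × 93 → ξ = 87.14 mol.
Outlet (n = n₀ + ν ξ):
  C₃H₆: 93 − 1(87.14) = 5.859
  O₂: 754.6 − 4.5(87.14) = 362.4
  N₂: 2839 (inert)
  CO₂: 0 + 3(87.14) = 261.4
  H₂O: 0 + 3(87.14) = 261.4
Total out = 3730 mol; y_N₂ = 2839 / 3730 = 0.7611.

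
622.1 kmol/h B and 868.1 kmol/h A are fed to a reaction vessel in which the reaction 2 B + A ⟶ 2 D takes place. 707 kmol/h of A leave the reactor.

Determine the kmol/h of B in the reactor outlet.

300 kmol/h

For A: n = n₀ − 1ξ → 707 = 868.1 − 1ξ, giving ξ = 161.1 kmol/h.
Outlet amounts (n = n₀ + ν ξ):
  B: 622.1 − 2(161.1) = 299.9
  A: 868.1 − 1(161.1) = 707
  D: 0 + 2(161.1) = 322.2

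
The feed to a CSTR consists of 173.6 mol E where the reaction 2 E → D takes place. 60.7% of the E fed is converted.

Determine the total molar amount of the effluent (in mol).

121 mol

E reacted = 0.607 × 173.6 = 105.4 mol; ν_E = −2, so ξ = 105.4/2 = 52.69 mol.
Outlet amounts (n = n₀ + ν ξ):
  E: 173.6 − 2(52.69) = 68.22
  D: 0 + 1(52.69) = 52.69
Total out = 68.22 + 52.69 = 120.9 mol.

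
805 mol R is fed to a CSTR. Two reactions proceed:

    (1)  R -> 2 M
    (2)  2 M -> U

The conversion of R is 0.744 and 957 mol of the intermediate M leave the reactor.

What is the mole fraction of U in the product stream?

0.0938

Conversion of R: R consumed = 1ξ₁ = 0.744 × 805 → ξ₁ = 598.9 mol.
M balance: n_M = 0 + 2ξ₁ − 2ξ₂ = 957 → ξ₂ = (2·598.9 − 957)/2 = 120.4 mol.
Outlet amounts (n = n₀ + Σ ν·ξ):
  R: 805 − 1(598.9) = 206.1
  M: 0 + 2(598.9) − 2(120.4) = 957
  U: 0 + 1(120.4) = 120.4
Total out = 1284 mol; y_U = 120.4 / 1284 = 0.09382.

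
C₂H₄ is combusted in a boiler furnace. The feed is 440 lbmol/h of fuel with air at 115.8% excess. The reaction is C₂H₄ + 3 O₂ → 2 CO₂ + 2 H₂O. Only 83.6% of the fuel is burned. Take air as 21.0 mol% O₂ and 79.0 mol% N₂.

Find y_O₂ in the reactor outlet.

0.125

Stoichiometric O₂ = 3 × 440 = 1320 lbmol/h; O₂ fed = 1320 × 2.158 = 2849 lbmol/h.
N₂ fed = 2849 × 79/21 = 10720 lbmol/h.
Fuel reacted = 0.836 × 440 → ξ = 367.8 lbmol/h.
Outlet (n = n₀ + ν ξ):
  C₂H₄: 440 − 1(367.8) = 72.16
  O₂: 2849 − 3(367.8) = 1745
  N₂: 10720 (inert)
  CO₂: 0 + 2(367.8) = 735.7
  H₂O: 0 + 2(367.8) = 735.7
Total out = 14000 lbmol/h; y_O₂ = 1745 / 14000 = 0.1246.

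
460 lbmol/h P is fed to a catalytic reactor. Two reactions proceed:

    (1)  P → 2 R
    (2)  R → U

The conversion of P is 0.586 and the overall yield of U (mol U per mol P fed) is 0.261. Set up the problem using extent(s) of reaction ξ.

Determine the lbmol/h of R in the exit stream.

419 lbmol/h

Conversion of P: P consumed = 1ξ₁ = 0.586 × 460 → ξ₁ = 269.6 lbmol/h.
Yield of U: 1ξ₂ / 460 = 0.261 → ξ₂ = 120.1 lbmol/h.
Outlet amounts (n = n₀ + Σ ν·ξ):
  P: 460 − 1(269.6) = 190.4
  R: 0 + 2(269.6) − 1(120.1) = 419.1
  U: 0 + 1(120.1) = 120.1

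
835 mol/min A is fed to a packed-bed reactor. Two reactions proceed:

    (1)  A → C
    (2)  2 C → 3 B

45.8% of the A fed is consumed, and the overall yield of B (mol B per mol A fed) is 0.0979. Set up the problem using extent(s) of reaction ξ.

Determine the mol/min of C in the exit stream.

Conversion of A: A consumed = 1ξ₁ = 0.458 × 835 → ξ₁ = 382.4 mol/min.
Yield of B: 3ξ₂ / 835 = 0.0979 → ξ₂ = 27.25 mol/min.
Outlet amounts (n = n₀ + Σ ν·ξ):
  A: 835 − 1(382.4) = 452.6
  C: 0 + 1(382.4) − 2(27.25) = 327.9
  B: 0 + 3(27.25) = 81.75

328 mol/min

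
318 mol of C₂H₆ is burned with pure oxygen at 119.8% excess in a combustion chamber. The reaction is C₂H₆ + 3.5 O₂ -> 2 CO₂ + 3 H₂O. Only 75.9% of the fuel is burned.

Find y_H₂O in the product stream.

0.251

Stoichiometric O₂ = 3.5 × 318 = 1113 mol; O₂ fed = 1113 × 2.198 = 2446 mol.
Fuel reacted = 0.759 × 318 → ξ = 241.4 mol.
Outlet (n = n₀ + ν ξ):
  C₂H₆: 318 − 1(241.4) = 76.64
  O₂: 2446 − 3.5(241.4) = 1602
  CO₂: 0 + 2(241.4) = 482.7
  H₂O: 0 + 3(241.4) = 724.1
Total out = 2885 mol; y_H₂O = 724.1 / 2885 = 0.251.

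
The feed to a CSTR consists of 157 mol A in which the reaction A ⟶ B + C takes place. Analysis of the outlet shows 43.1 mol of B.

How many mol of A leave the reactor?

114 mol

For B: n = n₀ + 1ξ → 43.1 = 0 + 1ξ, giving ξ = 43.1 mol.
Outlet amounts (n = n₀ + ν ξ):
  A: 157 − 1(43.1) = 113.9
  B: 0 + 1(43.1) = 43.1
  C: 0 + 1(43.1) = 43.1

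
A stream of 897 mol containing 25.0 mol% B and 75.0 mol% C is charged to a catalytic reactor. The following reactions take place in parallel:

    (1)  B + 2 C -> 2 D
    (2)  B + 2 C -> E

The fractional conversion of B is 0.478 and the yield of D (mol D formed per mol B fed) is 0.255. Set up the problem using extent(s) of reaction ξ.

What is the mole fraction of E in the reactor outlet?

0.111

Yield of D: 2ξ₁ / 224.2 = 0.255 → ξ₁ = 28.59 mol.
Conversion of B: 1ξ₁ + 1ξ₂ = 0.478 × 224.2 = 107.2 → ξ₂ = 78.6 mol.
Outlet amounts (n = n₀ + Σ ν·ξ):
  B: 224.2 − 1(28.59) − 1(78.6) = 117.1
  C: 672.8 − 2(28.59) − 2(78.6) = 458.4
  D: 0 + 2(28.59) = 57.18
  E: 0 + 1(78.6) = 78.6
Total out = 711.2 mol; y_E = 78.6 / 711.2 = 0.1105.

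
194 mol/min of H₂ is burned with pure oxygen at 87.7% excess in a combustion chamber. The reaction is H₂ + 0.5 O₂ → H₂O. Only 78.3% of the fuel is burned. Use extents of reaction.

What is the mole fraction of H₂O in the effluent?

Stoichiometric O₂ = 0.5 × 194 = 97 mol/min; O₂ fed = 97 × 1.877 = 182.1 mol/min.
Fuel reacted = 0.783 × 194 → ξ = 151.9 mol/min.
Outlet (n = n₀ + ν ξ):
  H₂: 194 − 1(151.9) = 42.1
  O₂: 182.1 − 0.5(151.9) = 106.1
  H₂O: 0 + 1(151.9) = 151.9
Total out = 300.1 mol/min; y_H₂O = 151.9 / 300.1 = 0.5061.

0.506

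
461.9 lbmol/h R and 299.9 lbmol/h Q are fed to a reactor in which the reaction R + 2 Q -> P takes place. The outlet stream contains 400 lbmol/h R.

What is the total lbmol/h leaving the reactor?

638 lbmol/h

For R: n = n₀ − 1ξ → 400 = 461.9 − 1ξ, giving ξ = 61.9 lbmol/h.
Outlet amounts (n = n₀ + ν ξ):
  R: 461.9 − 1(61.9) = 400
  Q: 299.9 − 2(61.9) = 176.1
  P: 0 + 1(61.9) = 61.9
Total out = 400 + 176.1 + 61.9 = 638 lbmol/h.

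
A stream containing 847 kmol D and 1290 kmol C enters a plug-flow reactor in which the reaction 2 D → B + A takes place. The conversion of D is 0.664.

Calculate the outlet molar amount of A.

D reacted = 0.664 × 847 = 562.4 kmol; ν_D = −2, so ξ = 562.4/2 = 281.2 kmol.
Outlet amounts (n = n₀ + ν ξ):
  D: 847 − 2(281.2) = 284.6
  B: 0 + 1(281.2) = 281.2
  A: 0 + 1(281.2) = 281.2
  C: 1290 (inert)

281 kmol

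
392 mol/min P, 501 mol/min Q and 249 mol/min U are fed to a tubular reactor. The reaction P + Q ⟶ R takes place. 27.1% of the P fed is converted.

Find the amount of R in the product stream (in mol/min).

P reacted = 0.271 × 392 = 106.2 mol/min; ν_P = −1, so ξ = 106.2/1 = 106.2 mol/min.
Outlet amounts (n = n₀ + ν ξ):
  P: 392 − 1(106.2) = 285.8
  Q: 501 − 1(106.2) = 394.8
  R: 0 + 1(106.2) = 106.2
  U: 249 (inert)

106 mol/min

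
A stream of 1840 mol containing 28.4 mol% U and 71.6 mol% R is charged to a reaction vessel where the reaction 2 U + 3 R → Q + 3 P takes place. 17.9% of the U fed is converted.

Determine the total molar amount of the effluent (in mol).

U reacted = 0.179 × 522.6 = 93.54 mol; ν_U = −2, so ξ = 93.54/2 = 46.77 mol.
Outlet amounts (n = n₀ + ν ξ):
  U: 522.6 − 2(46.77) = 429
  R: 1317 − 3(46.77) = 1177
  Q: 0 + 1(46.77) = 46.77
  P: 0 + 3(46.77) = 140.3
Total out = 429 + 1177 + 46.77 + 140.3 = 1793 mol.

1790 mol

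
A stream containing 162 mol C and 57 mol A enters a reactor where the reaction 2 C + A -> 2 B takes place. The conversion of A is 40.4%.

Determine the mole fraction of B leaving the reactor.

A reacted = 0.404 × 57 = 23.03 mol; ν_A = −1, so ξ = 23.03/1 = 23.03 mol.
Outlet amounts (n = n₀ + ν ξ):
  C: 162 − 2(23.03) = 115.9
  A: 57 − 1(23.03) = 33.97
  B: 0 + 2(23.03) = 46.06
Total out = 196 mol; y_B = 46.06 / 196 = 0.235.

0.235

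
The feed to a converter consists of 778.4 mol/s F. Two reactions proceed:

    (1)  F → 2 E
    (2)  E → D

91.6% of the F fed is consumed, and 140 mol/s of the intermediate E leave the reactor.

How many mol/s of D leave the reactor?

Conversion of F: F consumed = 1ξ₁ = 0.916 × 778.4 → ξ₁ = 713 mol/s.
E balance: n_E = 0 + 2ξ₁ − 1ξ₂ = 140 → ξ₂ = (2·713 − 140)/1 = 1286 mol/s.
Outlet amounts (n = n₀ + Σ ν·ξ):
  F: 778.4 − 1(713) = 65.39
  E: 0 + 2(713) − 1(1286) = 140
  D: 0 + 1(1286) = 1286

1290 mol/s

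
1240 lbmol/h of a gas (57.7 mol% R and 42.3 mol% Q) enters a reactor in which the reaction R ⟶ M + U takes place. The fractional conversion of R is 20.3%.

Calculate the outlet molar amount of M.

145 lbmol/h

R reacted = 0.203 × 715.5 = 145.2 lbmol/h; ν_R = −1, so ξ = 145.2/1 = 145.2 lbmol/h.
Outlet amounts (n = n₀ + ν ξ):
  R: 715.5 − 1(145.2) = 570.2
  M: 0 + 1(145.2) = 145.2
  U: 0 + 1(145.2) = 145.2
  Q: 524.5 (inert)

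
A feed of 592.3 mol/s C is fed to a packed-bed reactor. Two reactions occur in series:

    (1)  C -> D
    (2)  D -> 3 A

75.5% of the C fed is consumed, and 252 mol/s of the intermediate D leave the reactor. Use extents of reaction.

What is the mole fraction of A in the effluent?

0.596

Conversion of C: C consumed = 1ξ₁ = 0.755 × 592.3 → ξ₁ = 447.2 mol/s.
D balance: n_D = 0 + 1ξ₁ − 1ξ₂ = 252 → ξ₂ = (1·447.2 − 252)/1 = 195.2 mol/s.
Outlet amounts (n = n₀ + Σ ν·ξ):
  C: 592.3 − 1(447.2) = 145.1
  D: 0 + 1(447.2) − 1(195.2) = 252
  A: 0 + 3(195.2) = 585.6
Total out = 982.7 mol/s; y_A = 585.6 / 982.7 = 0.5959.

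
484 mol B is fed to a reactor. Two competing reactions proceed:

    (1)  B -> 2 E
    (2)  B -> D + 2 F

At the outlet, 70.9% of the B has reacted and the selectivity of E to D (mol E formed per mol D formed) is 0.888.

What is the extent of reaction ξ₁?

ξ₁ = 106 mol

Conversion of B: B consumed = 0.709 × 484 = 343.2 mol = 1ξ₁ + 1ξ₂.
Selectivity: 2ξ₁ / (1ξ₂) = 0.888 → ξ₁ = 0.444 ξ₂.
Substitute: (1·0.444 + 1) ξ₂ = 343.2 → ξ₂ = 237.6 mol, ξ₁ = 105.5 mol.
Outlet amounts (n = n₀ + Σ ν·ξ):
  B: 484 − 1(105.5) − 1(237.6) = 140.8
  E: 0 + 2(105.5) = 211
  D: 0 + 1(237.6) = 237.6
  F: 0 + 2(237.6) = 475.3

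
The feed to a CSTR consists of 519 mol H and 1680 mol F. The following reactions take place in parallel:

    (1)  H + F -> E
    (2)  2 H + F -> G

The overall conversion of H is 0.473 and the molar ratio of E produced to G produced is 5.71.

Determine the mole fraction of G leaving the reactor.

Conversion of H: H consumed = 0.473 × 519 = 245.5 mol = 1ξ₁ + 2ξ₂.
Selectivity: 1ξ₁ / (1ξ₂) = 5.71 → ξ₁ = 5.71 ξ₂.
Substitute: (1·5.71 + 2) ξ₂ = 245.5 → ξ₂ = 31.84 mol, ξ₁ = 181.8 mol.
Outlet amounts (n = n₀ + Σ ν·ξ):
  H: 519 − 1(181.8) − 2(31.84) = 273.5
  F: 1680 − 1(181.8) − 1(31.84) = 1466
  E: 0 + 1(181.8) = 181.8
  G: 0 + 1(31.84) = 31.84
Total out = 1954 mol; y_G = 31.84 / 1954 = 0.0163.

0.0163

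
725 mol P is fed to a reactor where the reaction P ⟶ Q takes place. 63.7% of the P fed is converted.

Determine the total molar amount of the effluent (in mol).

P reacted = 0.637 × 725 = 461.8 mol; ν_P = −1, so ξ = 461.8/1 = 461.8 mol.
Outlet amounts (n = n₀ + ν ξ):
  P: 725 − 1(461.8) = 263.2
  Q: 0 + 1(461.8) = 461.8
Total out = 263.2 + 461.8 = 725 mol.

725 mol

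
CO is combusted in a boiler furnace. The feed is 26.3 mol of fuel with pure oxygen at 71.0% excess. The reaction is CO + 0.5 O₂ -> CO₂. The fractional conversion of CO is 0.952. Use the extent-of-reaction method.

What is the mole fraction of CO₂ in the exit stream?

Stoichiometric O₂ = 0.5 × 26.3 = 13.15 mol; O₂ fed = 13.15 × 1.710 = 22.49 mol.
Fuel reacted = 0.952 × 26.3 → ξ = 25.04 mol.
Outlet (n = n₀ + ν ξ):
  CO: 26.3 − 1(25.04) = 1.262
  O₂: 22.49 − 0.5(25.04) = 9.968
  CO₂: 0 + 1(25.04) = 25.04
Total out = 36.27 mol; y_CO₂ = 25.04 / 36.27 = 0.6904.

0.69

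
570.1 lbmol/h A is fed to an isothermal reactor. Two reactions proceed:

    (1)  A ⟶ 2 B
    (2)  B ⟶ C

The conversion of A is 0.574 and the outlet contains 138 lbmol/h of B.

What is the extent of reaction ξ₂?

ξ₂ = 516 lbmol/h

Conversion of A: A consumed = 1ξ₁ = 0.574 × 570.1 → ξ₁ = 327.2 lbmol/h.
B balance: n_B = 0 + 2ξ₁ − 1ξ₂ = 138 → ξ₂ = (2·327.2 − 138)/1 = 516.5 lbmol/h.
Outlet amounts (n = n₀ + Σ ν·ξ):
  A: 570.1 − 1(327.2) = 242.9
  B: 0 + 2(327.2) − 1(516.5) = 138
  C: 0 + 1(516.5) = 516.5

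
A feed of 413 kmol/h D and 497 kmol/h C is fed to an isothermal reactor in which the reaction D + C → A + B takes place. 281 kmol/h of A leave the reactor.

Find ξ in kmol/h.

For A: n = n₀ + 1ξ → 281 = 0 + 1ξ, giving ξ = 281 kmol/h.
Outlet amounts (n = n₀ + ν ξ):
  D: 413 − 1(281) = 132
  C: 497 − 1(281) = 216
  A: 0 + 1(281) = 281
  B: 0 + 1(281) = 281

ξ = 281 kmol/h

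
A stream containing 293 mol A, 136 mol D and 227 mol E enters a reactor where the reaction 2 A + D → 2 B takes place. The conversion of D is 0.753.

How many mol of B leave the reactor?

D reacted = 0.753 × 136 = 102.4 mol; ν_D = −1, so ξ = 102.4/1 = 102.4 mol.
Outlet amounts (n = n₀ + ν ξ):
  A: 293 − 2(102.4) = 88.18
  D: 136 − 1(102.4) = 33.59
  B: 0 + 2(102.4) = 204.8
  E: 227 (inert)

205 mol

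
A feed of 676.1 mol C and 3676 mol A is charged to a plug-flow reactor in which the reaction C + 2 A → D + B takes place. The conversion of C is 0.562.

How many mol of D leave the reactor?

C reacted = 0.562 × 676.1 = 380 mol; ν_C = −1, so ξ = 380/1 = 380 mol.
Outlet amounts (n = n₀ + ν ξ):
  C: 676.1 − 1(380) = 296.1
  A: 3676 − 2(380) = 2916
  D: 0 + 1(380) = 380
  B: 0 + 1(380) = 380

380 mol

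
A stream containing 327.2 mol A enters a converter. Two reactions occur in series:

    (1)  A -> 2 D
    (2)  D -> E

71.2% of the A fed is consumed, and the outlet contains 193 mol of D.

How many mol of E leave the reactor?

273 mol

Conversion of A: A consumed = 1ξ₁ = 0.712 × 327.2 → ξ₁ = 233 mol.
D balance: n_D = 0 + 2ξ₁ − 1ξ₂ = 193 → ξ₂ = (2·233 − 193)/1 = 272.9 mol.
Outlet amounts (n = n₀ + Σ ν·ξ):
  A: 327.2 − 1(233) = 94.23
  D: 0 + 2(233) − 1(272.9) = 193
  E: 0 + 1(272.9) = 272.9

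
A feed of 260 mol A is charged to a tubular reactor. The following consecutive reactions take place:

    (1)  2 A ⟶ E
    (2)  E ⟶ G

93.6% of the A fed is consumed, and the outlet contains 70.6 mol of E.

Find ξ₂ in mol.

Conversion of A: A consumed = 2ξ₁ = 0.936 × 260 → ξ₁ = 121.7 mol.
E balance: n_E = 0 + 1ξ₁ − 1ξ₂ = 70.6 → ξ₂ = (1·121.7 − 70.6)/1 = 51.08 mol.
Outlet amounts (n = n₀ + Σ ν·ξ):
  A: 260 − 2(121.7) = 16.64
  E: 0 + 1(121.7) − 1(51.08) = 70.6
  G: 0 + 1(51.08) = 51.08

ξ₂ = 51.1 mol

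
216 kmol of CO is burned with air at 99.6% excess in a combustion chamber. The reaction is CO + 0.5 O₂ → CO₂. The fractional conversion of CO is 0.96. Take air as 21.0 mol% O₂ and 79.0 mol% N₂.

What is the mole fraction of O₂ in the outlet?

Stoichiometric O₂ = 0.5 × 216 = 108 kmol; O₂ fed = 108 × 1.996 = 215.6 kmol.
N₂ fed = 215.6 × 79/21 = 810.9 kmol.
Fuel reacted = 0.96 × 216 → ξ = 207.4 kmol.
Outlet (n = n₀ + ν ξ):
  CO: 216 − 1(207.4) = 8.64
  O₂: 215.6 − 0.5(207.4) = 111.9
  N₂: 810.9 (inert)
  CO₂: 0 + 1(207.4) = 207.4
Total out = 1139 kmol; y_O₂ = 111.9 / 1139 = 0.09825.

0.0982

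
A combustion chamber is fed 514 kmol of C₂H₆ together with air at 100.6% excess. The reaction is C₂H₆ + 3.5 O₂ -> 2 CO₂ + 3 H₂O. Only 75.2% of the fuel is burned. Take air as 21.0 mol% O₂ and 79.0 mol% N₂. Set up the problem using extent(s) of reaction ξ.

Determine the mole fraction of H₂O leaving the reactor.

Stoichiometric O₂ = 3.5 × 514 = 1799 kmol; O₂ fed = 1799 × 2.006 = 3609 kmol.
N₂ fed = 3609 × 79/21 = 13580 kmol.
Fuel reacted = 0.752 × 514 → ξ = 386.5 kmol.
Outlet (n = n₀ + ν ξ):
  C₂H₆: 514 − 1(386.5) = 127.5
  O₂: 3609 − 3.5(386.5) = 2256
  N₂: 13580 (inert)
  CO₂: 0 + 2(386.5) = 773.1
  H₂O: 0 + 3(386.5) = 1160
Total out = 17890 kmol; y_H₂O = 1160 / 17890 = 0.06481.

0.0648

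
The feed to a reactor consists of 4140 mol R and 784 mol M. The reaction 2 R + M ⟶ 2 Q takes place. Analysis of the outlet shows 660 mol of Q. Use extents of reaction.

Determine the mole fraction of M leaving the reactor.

0.0988

For Q: n = n₀ + 2ξ → 660 = 0 + 2ξ, giving ξ = 330 mol.
Outlet amounts (n = n₀ + ν ξ):
  R: 4140 − 2(330) = 3480
  M: 784 − 1(330) = 454
  Q: 0 + 2(330) = 660
Total out = 4594 mol; y_M = 454 / 4594 = 0.09882.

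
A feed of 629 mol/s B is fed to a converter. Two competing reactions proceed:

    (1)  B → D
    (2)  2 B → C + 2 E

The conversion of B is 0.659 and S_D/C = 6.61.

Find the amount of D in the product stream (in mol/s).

318 mol/s

Conversion of B: B consumed = 0.659 × 629 = 414.5 mol/s = 1ξ₁ + 2ξ₂.
Selectivity: 1ξ₁ / (1ξ₂) = 6.61 → ξ₁ = 6.61 ξ₂.
Substitute: (1·6.61 + 2) ξ₂ = 414.5 → ξ₂ = 48.14 mol/s, ξ₁ = 318.2 mol/s.
Outlet amounts (n = n₀ + Σ ν·ξ):
  B: 629 − 1(318.2) − 2(48.14) = 214.5
  D: 0 + 1(318.2) = 318.2
  C: 0 + 1(48.14) = 48.14
  E: 0 + 2(48.14) = 96.29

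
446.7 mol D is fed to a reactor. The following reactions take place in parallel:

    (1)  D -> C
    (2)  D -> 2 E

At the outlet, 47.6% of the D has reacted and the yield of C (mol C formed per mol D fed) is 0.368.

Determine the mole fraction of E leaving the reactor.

Yield of C: 1ξ₁ / 446.7 = 0.368 → ξ₁ = 164.4 mol.
Conversion of D: 1ξ₁ + 1ξ₂ = 0.476 × 446.7 = 212.6 → ξ₂ = 48.24 mol.
Outlet amounts (n = n₀ + Σ ν·ξ):
  D: 446.7 − 1(164.4) − 1(48.24) = 234.1
  C: 0 + 1(164.4) = 164.4
  E: 0 + 2(48.24) = 96.49
Total out = 494.9 mol; y_E = 96.49 / 494.9 = 0.1949.

0.195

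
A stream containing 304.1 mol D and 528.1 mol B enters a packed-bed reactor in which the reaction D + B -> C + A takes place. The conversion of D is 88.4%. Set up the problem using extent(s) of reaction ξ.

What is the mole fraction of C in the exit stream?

D reacted = 0.884 × 304.1 = 268.8 mol; ν_D = −1, so ξ = 268.8/1 = 268.8 mol.
Outlet amounts (n = n₀ + ν ξ):
  D: 304.1 − 1(268.8) = 35.28
  B: 528.1 − 1(268.8) = 259.3
  C: 0 + 1(268.8) = 268.8
  A: 0 + 1(268.8) = 268.8
Total out = 832.2 mol; y_C = 268.8 / 832.2 = 0.323.

0.323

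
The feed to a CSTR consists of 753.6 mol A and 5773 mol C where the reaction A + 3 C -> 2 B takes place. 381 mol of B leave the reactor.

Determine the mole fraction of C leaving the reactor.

For B: n = n₀ + 2ξ → 381 = 0 + 2ξ, giving ξ = 190.5 mol.
Outlet amounts (n = n₀ + ν ξ):
  A: 753.6 − 1(190.5) = 563.1
  C: 5773 − 3(190.5) = 5202
  B: 0 + 2(190.5) = 381
Total out = 6146 mol; y_C = 5202 / 6146 = 0.8464.

0.846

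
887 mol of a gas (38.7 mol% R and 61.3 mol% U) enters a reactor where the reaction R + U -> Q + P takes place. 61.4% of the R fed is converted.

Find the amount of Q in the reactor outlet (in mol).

R reacted = 0.614 × 343.3 = 210.8 mol; ν_R = −1, so ξ = 210.8/1 = 210.8 mol.
Outlet amounts (n = n₀ + ν ξ):
  R: 343.3 − 1(210.8) = 132.5
  U: 543.7 − 1(210.8) = 333
  Q: 0 + 1(210.8) = 210.8
  P: 0 + 1(210.8) = 210.8

211 mol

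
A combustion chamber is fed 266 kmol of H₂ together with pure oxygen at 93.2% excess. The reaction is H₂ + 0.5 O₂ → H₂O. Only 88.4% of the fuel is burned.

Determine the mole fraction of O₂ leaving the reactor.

0.344

Stoichiometric O₂ = 0.5 × 266 = 133 kmol; O₂ fed = 133 × 1.932 = 257 kmol.
Fuel reacted = 0.884 × 266 → ξ = 235.1 kmol.
Outlet (n = n₀ + ν ξ):
  H₂: 266 − 1(235.1) = 30.86
  O₂: 257 − 0.5(235.1) = 139.4
  H₂O: 0 + 1(235.1) = 235.1
Total out = 405.4 kmol; y_O₂ = 139.4 / 405.4 = 0.3438.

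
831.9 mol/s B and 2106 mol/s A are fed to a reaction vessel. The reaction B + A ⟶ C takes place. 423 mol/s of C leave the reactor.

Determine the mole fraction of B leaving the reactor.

0.163

For C: n = n₀ + 1ξ → 423 = 0 + 1ξ, giving ξ = 423 mol/s.
Outlet amounts (n = n₀ + ν ξ):
  B: 831.9 − 1(423) = 408.9
  A: 2106 − 1(423) = 1683
  C: 0 + 1(423) = 423
Total out = 2515 mol/s; y_B = 408.9 / 2515 = 0.1626.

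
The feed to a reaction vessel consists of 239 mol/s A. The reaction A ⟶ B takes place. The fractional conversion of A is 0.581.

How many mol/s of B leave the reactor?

A reacted = 0.581 × 239 = 138.9 mol/s; ν_A = −1, so ξ = 138.9/1 = 138.9 mol/s.
Outlet amounts (n = n₀ + ν ξ):
  A: 239 − 1(138.9) = 100.1
  B: 0 + 1(138.9) = 138.9

139 mol/s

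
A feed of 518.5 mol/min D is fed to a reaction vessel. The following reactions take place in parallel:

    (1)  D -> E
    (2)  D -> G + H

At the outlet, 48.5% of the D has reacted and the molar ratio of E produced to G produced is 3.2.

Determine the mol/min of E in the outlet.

192 mol/min

Conversion of D: D consumed = 0.485 × 518.5 = 251.5 mol/min = 1ξ₁ + 1ξ₂.
Selectivity: 1ξ₁ / (1ξ₂) = 3.2 → ξ₁ = 3.2 ξ₂.
Substitute: (1·3.2 + 1) ξ₂ = 251.5 → ξ₂ = 59.87 mol/min, ξ₁ = 191.6 mol/min.
Outlet amounts (n = n₀ + Σ ν·ξ):
  D: 518.5 − 1(191.6) − 1(59.87) = 267
  E: 0 + 1(191.6) = 191.6
  G: 0 + 1(59.87) = 59.87
  H: 0 + 1(59.87) = 59.87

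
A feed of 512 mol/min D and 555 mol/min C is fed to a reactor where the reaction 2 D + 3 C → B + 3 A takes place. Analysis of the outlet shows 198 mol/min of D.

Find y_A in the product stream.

0.518

For D: n = n₀ − 2ξ → 198 = 512 − 2ξ, giving ξ = 157 mol/min.
Outlet amounts (n = n₀ + ν ξ):
  D: 512 − 2(157) = 198
  C: 555 − 3(157) = 84
  B: 0 + 1(157) = 157
  A: 0 + 3(157) = 471
Total out = 910 mol/min; y_A = 471 / 910 = 0.5176.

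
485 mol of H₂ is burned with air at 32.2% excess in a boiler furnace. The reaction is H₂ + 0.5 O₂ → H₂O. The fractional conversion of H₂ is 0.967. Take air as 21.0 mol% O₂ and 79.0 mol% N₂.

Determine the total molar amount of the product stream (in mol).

Stoichiometric O₂ = 0.5 × 485 = 242.5 mol; O₂ fed = 242.5 × 1.322 = 320.6 mol.
N₂ fed = 320.6 × 79/21 = 1206 mol.
Fuel reacted = 0.967 × 485 → ξ = 469 mol.
Outlet (n = n₀ + ν ξ):
  H₂: 485 − 1(469) = 16
  O₂: 320.6 − 0.5(469) = 86.09
  N₂: 1206 (inert)
  H₂O: 0 + 1(469) = 469
Total out = 16 + 86.09 + 1206 + 469 = 1777 mol.

1780 mol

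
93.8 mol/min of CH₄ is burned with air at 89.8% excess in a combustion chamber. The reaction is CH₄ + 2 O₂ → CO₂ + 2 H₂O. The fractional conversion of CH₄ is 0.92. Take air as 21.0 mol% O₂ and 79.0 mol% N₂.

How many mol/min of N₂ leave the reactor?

Stoichiometric O₂ = 2 × 93.8 = 187.6 mol/min; O₂ fed = 187.6 × 1.898 = 356.1 mol/min.
N₂ fed = 356.1 × 79/21 = 1339 mol/min.
Fuel reacted = 0.92 × 93.8 → ξ = 86.3 mol/min.
Outlet (n = n₀ + ν ξ):
  CH₄: 93.8 − 1(86.3) = 7.504
  O₂: 356.1 − 2(86.3) = 183.5
  N₂: 1339 (inert)
  CO₂: 0 + 1(86.3) = 86.3
  H₂O: 0 + 2(86.3) = 172.6

1340 mol/min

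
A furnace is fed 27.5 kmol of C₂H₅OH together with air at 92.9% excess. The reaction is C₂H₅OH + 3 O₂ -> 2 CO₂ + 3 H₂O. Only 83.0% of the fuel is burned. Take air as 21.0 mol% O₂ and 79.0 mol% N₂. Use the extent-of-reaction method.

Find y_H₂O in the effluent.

0.0847

Stoichiometric O₂ = 3 × 27.5 = 82.5 kmol; O₂ fed = 82.5 × 1.929 = 159.1 kmol.
N₂ fed = 159.1 × 79/21 = 598.7 kmol.
Fuel reacted = 0.83 × 27.5 → ξ = 22.82 kmol.
Outlet (n = n₀ + ν ξ):
  C₂H₅OH: 27.5 − 1(22.82) = 4.675
  O₂: 159.1 − 3(22.82) = 90.67
  N₂: 598.7 (inert)
  CO₂: 0 + 2(22.82) = 45.65
  H₂O: 0 + 3(22.82) = 68.47
Total out = 808.1 kmol; y_H₂O = 68.47 / 808.1 = 0.08473.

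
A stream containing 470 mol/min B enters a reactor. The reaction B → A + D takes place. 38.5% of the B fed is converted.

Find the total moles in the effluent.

B reacted = 0.385 × 470 = 181 mol/min; ν_B = −1, so ξ = 181/1 = 181 mol/min.
Outlet amounts (n = n₀ + ν ξ):
  B: 470 − 1(181) = 289
  A: 0 + 1(181) = 181
  D: 0 + 1(181) = 181
Total out = 289 + 181 + 181 = 651 mol/min.

651 mol/min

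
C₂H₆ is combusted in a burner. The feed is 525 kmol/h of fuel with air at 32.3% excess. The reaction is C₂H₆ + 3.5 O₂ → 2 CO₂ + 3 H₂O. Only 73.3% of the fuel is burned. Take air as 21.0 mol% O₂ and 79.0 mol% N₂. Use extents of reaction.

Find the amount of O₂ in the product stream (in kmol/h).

1080 kmol/h

Stoichiometric O₂ = 3.5 × 525 = 1838 kmol/h; O₂ fed = 1838 × 1.323 = 2431 kmol/h.
N₂ fed = 2431 × 79/21 = 9145 kmol/h.
Fuel reacted = 0.733 × 525 → ξ = 384.8 kmol/h.
Outlet (n = n₀ + ν ξ):
  C₂H₆: 525 − 1(384.8) = 140.2
  O₂: 2431 − 3.5(384.8) = 1084
  N₂: 9145 (inert)
  CO₂: 0 + 2(384.8) = 769.6
  H₂O: 0 + 3(384.8) = 1154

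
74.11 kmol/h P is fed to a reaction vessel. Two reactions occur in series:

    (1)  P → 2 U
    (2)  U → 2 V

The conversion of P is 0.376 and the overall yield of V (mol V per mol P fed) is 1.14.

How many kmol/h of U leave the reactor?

Conversion of P: P consumed = 1ξ₁ = 0.376 × 74.11 → ξ₁ = 27.87 kmol/h.
Yield of V: 2ξ₂ / 74.11 = 1.14 → ξ₂ = 42.24 kmol/h.
Outlet amounts (n = n₀ + Σ ν·ξ):
  P: 74.11 − 1(27.87) = 46.24
  U: 0 + 2(27.87) − 1(42.24) = 13.49
  V: 0 + 2(42.24) = 84.49

13.5 kmol/h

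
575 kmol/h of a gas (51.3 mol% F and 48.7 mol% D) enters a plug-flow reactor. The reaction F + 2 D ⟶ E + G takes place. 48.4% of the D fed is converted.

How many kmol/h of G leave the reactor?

D reacted = 0.484 × 280 = 135.5 kmol/h; ν_D = −2, so ξ = 135.5/2 = 67.77 kmol/h.
Outlet amounts (n = n₀ + ν ξ):
  F: 295 − 1(67.77) = 227.2
  D: 280 − 2(67.77) = 144.5
  E: 0 + 1(67.77) = 67.77
  G: 0 + 1(67.77) = 67.77

67.8 kmol/h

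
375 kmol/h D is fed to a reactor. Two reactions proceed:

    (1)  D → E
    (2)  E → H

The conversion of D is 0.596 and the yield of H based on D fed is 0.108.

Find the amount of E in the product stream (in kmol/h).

Conversion of D: D consumed = 1ξ₁ = 0.596 × 375 → ξ₁ = 223.5 kmol/h.
Yield of H: 1ξ₂ / 375 = 0.108 → ξ₂ = 40.5 kmol/h.
Outlet amounts (n = n₀ + Σ ν·ξ):
  D: 375 − 1(223.5) = 151.5
  E: 0 + 1(223.5) − 1(40.5) = 183
  H: 0 + 1(40.5) = 40.5

183 kmol/h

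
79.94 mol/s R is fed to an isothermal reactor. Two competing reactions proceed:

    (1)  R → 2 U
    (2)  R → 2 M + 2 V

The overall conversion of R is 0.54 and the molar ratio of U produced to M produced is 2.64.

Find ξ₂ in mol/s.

Conversion of R: R consumed = 0.54 × 79.94 = 43.17 mol/s = 1ξ₁ + 1ξ₂.
Selectivity: 2ξ₁ / (2ξ₂) = 2.64 → ξ₁ = 2.64 ξ₂.
Substitute: (1·2.64 + 1) ξ₂ = 43.17 → ξ₂ = 11.86 mol/s, ξ₁ = 31.31 mol/s.
Outlet amounts (n = n₀ + Σ ν·ξ):
  R: 79.94 − 1(31.31) − 1(11.86) = 36.77
  U: 0 + 2(31.31) = 62.62
  M: 0 + 2(11.86) = 23.72
  V: 0 + 2(11.86) = 23.72

ξ₂ = 11.9 mol/s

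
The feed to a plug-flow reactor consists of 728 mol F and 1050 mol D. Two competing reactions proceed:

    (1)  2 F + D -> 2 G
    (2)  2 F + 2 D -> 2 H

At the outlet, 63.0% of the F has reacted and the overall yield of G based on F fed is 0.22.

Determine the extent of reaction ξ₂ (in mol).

Yield of G: 2ξ₁ / 728 = 0.22 → ξ₁ = 80.08 mol.
Conversion of F: 2ξ₁ + 2ξ₂ = 0.63 × 728 = 458.6 → ξ₂ = 149.2 mol.
Outlet amounts (n = n₀ + Σ ν·ξ):
  F: 728 − 2(80.08) − 2(149.2) = 269.4
  D: 1050 − 1(80.08) − 2(149.2) = 671.4
  G: 0 + 2(80.08) = 160.2
  H: 0 + 2(149.2) = 298.5

ξ₂ = 149 mol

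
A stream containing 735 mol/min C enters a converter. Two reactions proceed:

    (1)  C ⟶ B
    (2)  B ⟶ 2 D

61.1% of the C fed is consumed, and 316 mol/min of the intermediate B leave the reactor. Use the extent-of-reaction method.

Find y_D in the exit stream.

0.307

Conversion of C: C consumed = 1ξ₁ = 0.611 × 735 → ξ₁ = 449.1 mol/min.
B balance: n_B = 0 + 1ξ₁ − 1ξ₂ = 316 → ξ₂ = (1·449.1 − 316)/1 = 133.1 mol/min.
Outlet amounts (n = n₀ + Σ ν·ξ):
  C: 735 − 1(449.1) = 285.9
  B: 0 + 1(449.1) − 1(133.1) = 316
  D: 0 + 2(133.1) = 266.2
Total out = 868.1 mol/min; y_D = 266.2 / 868.1 = 0.3066.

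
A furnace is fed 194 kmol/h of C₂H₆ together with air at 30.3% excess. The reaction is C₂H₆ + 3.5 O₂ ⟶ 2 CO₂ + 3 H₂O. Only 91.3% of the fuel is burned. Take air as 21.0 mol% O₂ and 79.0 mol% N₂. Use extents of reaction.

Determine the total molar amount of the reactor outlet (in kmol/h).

Stoichiometric O₂ = 3.5 × 194 = 679 kmol/h; O₂ fed = 679 × 1.303 = 884.7 kmol/h.
N₂ fed = 884.7 × 79/21 = 3328 kmol/h.
Fuel reacted = 0.913 × 194 → ξ = 177.1 kmol/h.
Outlet (n = n₀ + ν ξ):
  C₂H₆: 194 − 1(177.1) = 16.88
  O₂: 884.7 − 3.5(177.1) = 264.8
  N₂: 3328 (inert)
  CO₂: 0 + 2(177.1) = 354.2
  H₂O: 0 + 3(177.1) = 531.4
Total out = 16.88 + 264.8 + 3328 + 354.2 + 531.4 = 4496 kmol/h.

4500 kmol/h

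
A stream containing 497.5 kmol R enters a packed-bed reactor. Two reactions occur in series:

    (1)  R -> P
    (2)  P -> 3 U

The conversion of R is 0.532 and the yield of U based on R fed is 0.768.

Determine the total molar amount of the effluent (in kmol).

Conversion of R: R consumed = 1ξ₁ = 0.532 × 497.5 → ξ₁ = 264.7 kmol.
Yield of U: 3ξ₂ / 497.5 = 0.768 → ξ₂ = 127.4 kmol.
Outlet amounts (n = n₀ + Σ ν·ξ):
  R: 497.5 − 1(264.7) = 232.8
  P: 0 + 1(264.7) − 1(127.4) = 137.3
  U: 0 + 3(127.4) = 382.1
Total out = 232.8 + 137.3 + 382.1 = 752.2 kmol.

752 kmol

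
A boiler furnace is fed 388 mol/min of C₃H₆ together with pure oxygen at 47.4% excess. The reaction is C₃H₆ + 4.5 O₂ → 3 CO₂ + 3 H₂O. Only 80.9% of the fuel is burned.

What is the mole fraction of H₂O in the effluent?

Stoichiometric O₂ = 4.5 × 388 = 1746 mol/min; O₂ fed = 1746 × 1.474 = 2574 mol/min.
Fuel reacted = 0.809 × 388 → ξ = 313.9 mol/min.
Outlet (n = n₀ + ν ξ):
  C₃H₆: 388 − 1(313.9) = 74.11
  O₂: 2574 − 4.5(313.9) = 1161
  CO₂: 0 + 3(313.9) = 941.7
  H₂O: 0 + 3(313.9) = 941.7
Total out = 3119 mol/min; y_H₂O = 941.7 / 3119 = 0.302.

0.302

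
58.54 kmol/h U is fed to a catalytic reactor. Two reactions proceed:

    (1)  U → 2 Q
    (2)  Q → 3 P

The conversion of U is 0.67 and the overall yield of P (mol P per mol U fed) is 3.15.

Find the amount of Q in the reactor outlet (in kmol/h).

Conversion of U: U consumed = 1ξ₁ = 0.67 × 58.54 → ξ₁ = 39.22 kmol/h.
Yield of P: 3ξ₂ / 58.54 = 3.15 → ξ₂ = 61.47 kmol/h.
Outlet amounts (n = n₀ + Σ ν·ξ):
  U: 58.54 − 1(39.22) = 19.32
  Q: 0 + 2(39.22) − 1(61.47) = 16.98
  P: 0 + 3(61.47) = 184.4

17 kmol/h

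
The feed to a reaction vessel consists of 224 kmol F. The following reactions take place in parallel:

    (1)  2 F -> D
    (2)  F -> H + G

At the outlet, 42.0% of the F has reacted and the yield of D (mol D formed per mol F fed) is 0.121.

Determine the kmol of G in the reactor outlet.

Yield of D: 1ξ₁ / 224 = 0.121 → ξ₁ = 27.1 kmol.
Conversion of F: 2ξ₁ + 1ξ₂ = 0.42 × 224 = 94.08 → ξ₂ = 39.87 kmol.
Outlet amounts (n = n₀ + Σ ν·ξ):
  F: 224 − 2(27.1) − 1(39.87) = 129.9
  D: 0 + 1(27.1) = 27.1
  H: 0 + 1(39.87) = 39.87
  G: 0 + 1(39.87) = 39.87

39.9 kmol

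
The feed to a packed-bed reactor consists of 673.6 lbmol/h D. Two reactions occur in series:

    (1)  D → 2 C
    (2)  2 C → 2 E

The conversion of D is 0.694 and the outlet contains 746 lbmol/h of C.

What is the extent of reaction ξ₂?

Conversion of D: D consumed = 1ξ₁ = 0.694 × 673.6 → ξ₁ = 467.5 lbmol/h.
C balance: n_C = 0 + 2ξ₁ − 2ξ₂ = 746 → ξ₂ = (2·467.5 − 746)/2 = 94.48 lbmol/h.
Outlet amounts (n = n₀ + Σ ν·ξ):
  D: 673.6 − 1(467.5) = 206.1
  C: 0 + 2(467.5) − 2(94.48) = 746
  E: 0 + 2(94.48) = 189

ξ₂ = 94.5 lbmol/h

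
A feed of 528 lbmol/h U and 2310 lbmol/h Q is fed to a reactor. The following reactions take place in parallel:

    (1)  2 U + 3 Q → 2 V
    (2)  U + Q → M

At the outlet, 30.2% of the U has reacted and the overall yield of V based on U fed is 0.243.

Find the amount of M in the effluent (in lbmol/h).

Yield of V: 2ξ₁ / 528 = 0.243 → ξ₁ = 64.15 lbmol/h.
Conversion of U: 2ξ₁ + 1ξ₂ = 0.302 × 528 = 159.5 → ξ₂ = 31.15 lbmol/h.
Outlet amounts (n = n₀ + Σ ν·ξ):
  U: 528 − 2(64.15) − 1(31.15) = 368.5
  Q: 2310 − 3(64.15) − 1(31.15) = 2086
  V: 0 + 2(64.15) = 128.3
  M: 0 + 1(31.15) = 31.15

31.2 lbmol/h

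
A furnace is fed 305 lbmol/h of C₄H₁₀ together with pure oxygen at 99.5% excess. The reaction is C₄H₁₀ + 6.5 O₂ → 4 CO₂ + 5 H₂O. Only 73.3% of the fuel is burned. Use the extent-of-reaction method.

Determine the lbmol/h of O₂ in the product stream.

Stoichiometric O₂ = 6.5 × 305 = 1982 lbmol/h; O₂ fed = 1982 × 1.995 = 3955 lbmol/h.
Fuel reacted = 0.733 × 305 → ξ = 223.6 lbmol/h.
Outlet (n = n₀ + ν ξ):
  C₄H₁₀: 305 − 1(223.6) = 81.44
  O₂: 3955 − 6.5(223.6) = 2502
  CO₂: 0 + 4(223.6) = 894.3
  H₂O: 0 + 5(223.6) = 1118

2500 lbmol/h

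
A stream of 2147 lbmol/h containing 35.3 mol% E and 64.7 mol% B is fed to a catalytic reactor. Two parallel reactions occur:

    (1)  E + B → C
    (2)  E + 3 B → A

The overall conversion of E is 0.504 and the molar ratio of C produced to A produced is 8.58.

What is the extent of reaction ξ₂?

Conversion of E: E consumed = 0.504 × 757.9 = 382 lbmol/h = 1ξ₁ + 1ξ₂.
Selectivity: 1ξ₁ / (1ξ₂) = 8.58 → ξ₁ = 8.58 ξ₂.
Substitute: (1·8.58 + 1) ξ₂ = 382 → ξ₂ = 39.87 lbmol/h, ξ₁ = 342.1 lbmol/h.
Outlet amounts (n = n₀ + Σ ν·ξ):
  E: 757.9 − 1(342.1) − 1(39.87) = 375.9
  B: 1389 − 1(342.1) − 3(39.87) = 927.4
  C: 0 + 1(342.1) = 342.1
  A: 0 + 1(39.87) = 39.87

ξ₂ = 39.9 lbmol/h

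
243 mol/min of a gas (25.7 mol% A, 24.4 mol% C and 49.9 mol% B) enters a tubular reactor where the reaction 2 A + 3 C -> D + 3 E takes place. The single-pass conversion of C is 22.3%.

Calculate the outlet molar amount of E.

C reacted = 0.223 × 59.29 = 13.22 mol/min; ν_C = −3, so ξ = 13.22/3 = 4.407 mol/min.
Outlet amounts (n = n₀ + ν ξ):
  A: 62.45 − 2(4.407) = 53.64
  C: 59.29 − 3(4.407) = 46.07
  D: 0 + 1(4.407) = 4.407
  E: 0 + 3(4.407) = 13.22
  B: 121.3 (inert)

13.2 mol/min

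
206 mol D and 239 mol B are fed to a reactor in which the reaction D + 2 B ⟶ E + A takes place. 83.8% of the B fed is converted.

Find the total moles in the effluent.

345 mol

B reacted = 0.838 × 239 = 200.3 mol; ν_B = −2, so ξ = 200.3/2 = 100.1 mol.
Outlet amounts (n = n₀ + ν ξ):
  D: 206 − 1(100.1) = 105.9
  B: 239 − 2(100.1) = 38.72
  E: 0 + 1(100.1) = 100.1
  A: 0 + 1(100.1) = 100.1
Total out = 105.9 + 38.72 + 100.1 + 100.1 = 344.9 mol.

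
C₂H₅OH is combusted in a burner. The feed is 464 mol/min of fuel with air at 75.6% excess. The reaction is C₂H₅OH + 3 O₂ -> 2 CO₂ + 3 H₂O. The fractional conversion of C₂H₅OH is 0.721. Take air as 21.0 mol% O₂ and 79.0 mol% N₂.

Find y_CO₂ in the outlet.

0.0538

Stoichiometric O₂ = 3 × 464 = 1392 mol/min; O₂ fed = 1392 × 1.756 = 2444 mol/min.
N₂ fed = 2444 × 79/21 = 9195 mol/min.
Fuel reacted = 0.721 × 464 → ξ = 334.5 mol/min.
Outlet (n = n₀ + ν ξ):
  C₂H₅OH: 464 − 1(334.5) = 129.5
  O₂: 2444 − 3(334.5) = 1441
  N₂: 9195 (inert)
  CO₂: 0 + 2(334.5) = 669.1
  H₂O: 0 + 3(334.5) = 1004
Total out = 12440 mol/min; y_CO₂ = 669.1 / 12440 = 0.05379.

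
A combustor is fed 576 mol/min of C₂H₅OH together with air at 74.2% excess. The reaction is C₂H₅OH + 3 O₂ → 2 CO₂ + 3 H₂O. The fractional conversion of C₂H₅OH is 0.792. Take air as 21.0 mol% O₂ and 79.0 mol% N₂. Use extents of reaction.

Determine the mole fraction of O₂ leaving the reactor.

Stoichiometric O₂ = 3 × 576 = 1728 mol/min; O₂ fed = 1728 × 1.742 = 3010 mol/min.
N₂ fed = 3010 × 79/21 = 11320 mol/min.
Fuel reacted = 0.792 × 576 → ξ = 456.2 mol/min.
Outlet (n = n₀ + ν ξ):
  C₂H₅OH: 576 − 1(456.2) = 119.8
  O₂: 3010 − 3(456.2) = 1642
  N₂: 11320 (inert)
  CO₂: 0 + 2(456.2) = 912.4
  H₂O: 0 + 3(456.2) = 1369
Total out = 15370 mol/min; y_O₂ = 1642 / 15370 = 0.1068.

0.107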